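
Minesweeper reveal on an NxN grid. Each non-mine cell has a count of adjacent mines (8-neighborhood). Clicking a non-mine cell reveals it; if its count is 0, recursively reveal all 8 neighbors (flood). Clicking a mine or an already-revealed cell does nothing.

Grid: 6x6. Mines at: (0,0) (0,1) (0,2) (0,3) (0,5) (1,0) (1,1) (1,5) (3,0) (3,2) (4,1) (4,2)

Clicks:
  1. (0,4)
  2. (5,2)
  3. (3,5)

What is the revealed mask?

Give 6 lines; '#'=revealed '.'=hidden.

Click 1 (0,4) count=3: revealed 1 new [(0,4)] -> total=1
Click 2 (5,2) count=2: revealed 1 new [(5,2)] -> total=2
Click 3 (3,5) count=0: revealed 12 new [(2,3) (2,4) (2,5) (3,3) (3,4) (3,5) (4,3) (4,4) (4,5) (5,3) (5,4) (5,5)] -> total=14

Answer: ....#.
......
...###
...###
...###
..####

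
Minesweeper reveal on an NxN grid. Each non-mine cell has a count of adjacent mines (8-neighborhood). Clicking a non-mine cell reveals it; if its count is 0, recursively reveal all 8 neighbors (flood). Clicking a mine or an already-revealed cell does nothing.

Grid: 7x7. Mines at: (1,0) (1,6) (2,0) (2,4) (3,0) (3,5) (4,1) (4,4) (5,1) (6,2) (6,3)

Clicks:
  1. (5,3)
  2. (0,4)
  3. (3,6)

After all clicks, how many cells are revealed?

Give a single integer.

Answer: 18

Derivation:
Click 1 (5,3) count=3: revealed 1 new [(5,3)] -> total=1
Click 2 (0,4) count=0: revealed 16 new [(0,1) (0,2) (0,3) (0,4) (0,5) (1,1) (1,2) (1,3) (1,4) (1,5) (2,1) (2,2) (2,3) (3,1) (3,2) (3,3)] -> total=17
Click 3 (3,6) count=1: revealed 1 new [(3,6)] -> total=18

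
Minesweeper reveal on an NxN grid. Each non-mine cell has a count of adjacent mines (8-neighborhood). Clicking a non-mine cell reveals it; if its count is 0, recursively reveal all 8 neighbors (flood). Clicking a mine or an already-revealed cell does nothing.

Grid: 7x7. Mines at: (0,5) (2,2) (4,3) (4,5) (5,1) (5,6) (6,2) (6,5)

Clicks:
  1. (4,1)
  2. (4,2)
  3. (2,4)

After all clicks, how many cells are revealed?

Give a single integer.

Answer: 14

Derivation:
Click 1 (4,1) count=1: revealed 1 new [(4,1)] -> total=1
Click 2 (4,2) count=2: revealed 1 new [(4,2)] -> total=2
Click 3 (2,4) count=0: revealed 12 new [(1,3) (1,4) (1,5) (1,6) (2,3) (2,4) (2,5) (2,6) (3,3) (3,4) (3,5) (3,6)] -> total=14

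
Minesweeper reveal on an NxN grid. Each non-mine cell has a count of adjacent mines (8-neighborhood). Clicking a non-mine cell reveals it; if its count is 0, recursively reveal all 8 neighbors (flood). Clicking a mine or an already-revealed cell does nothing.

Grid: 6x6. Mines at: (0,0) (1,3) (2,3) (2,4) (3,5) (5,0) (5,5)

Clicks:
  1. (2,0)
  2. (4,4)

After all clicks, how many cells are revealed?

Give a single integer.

Click 1 (2,0) count=0: revealed 20 new [(1,0) (1,1) (1,2) (2,0) (2,1) (2,2) (3,0) (3,1) (3,2) (3,3) (3,4) (4,0) (4,1) (4,2) (4,3) (4,4) (5,1) (5,2) (5,3) (5,4)] -> total=20
Click 2 (4,4) count=2: revealed 0 new [(none)] -> total=20

Answer: 20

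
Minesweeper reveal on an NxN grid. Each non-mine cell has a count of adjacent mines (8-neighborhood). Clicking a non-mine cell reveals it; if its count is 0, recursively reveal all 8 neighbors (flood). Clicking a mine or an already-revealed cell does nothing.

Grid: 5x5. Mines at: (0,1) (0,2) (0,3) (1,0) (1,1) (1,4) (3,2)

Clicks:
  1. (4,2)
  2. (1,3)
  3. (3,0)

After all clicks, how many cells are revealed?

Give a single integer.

Click 1 (4,2) count=1: revealed 1 new [(4,2)] -> total=1
Click 2 (1,3) count=3: revealed 1 new [(1,3)] -> total=2
Click 3 (3,0) count=0: revealed 6 new [(2,0) (2,1) (3,0) (3,1) (4,0) (4,1)] -> total=8

Answer: 8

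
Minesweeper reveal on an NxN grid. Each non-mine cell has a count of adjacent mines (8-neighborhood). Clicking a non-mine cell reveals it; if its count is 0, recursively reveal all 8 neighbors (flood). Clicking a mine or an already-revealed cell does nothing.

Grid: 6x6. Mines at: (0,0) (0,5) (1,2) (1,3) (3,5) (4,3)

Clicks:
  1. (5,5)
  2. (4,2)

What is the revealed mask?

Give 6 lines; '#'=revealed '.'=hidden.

Answer: ......
......
......
......
..#.##
....##

Derivation:
Click 1 (5,5) count=0: revealed 4 new [(4,4) (4,5) (5,4) (5,5)] -> total=4
Click 2 (4,2) count=1: revealed 1 new [(4,2)] -> total=5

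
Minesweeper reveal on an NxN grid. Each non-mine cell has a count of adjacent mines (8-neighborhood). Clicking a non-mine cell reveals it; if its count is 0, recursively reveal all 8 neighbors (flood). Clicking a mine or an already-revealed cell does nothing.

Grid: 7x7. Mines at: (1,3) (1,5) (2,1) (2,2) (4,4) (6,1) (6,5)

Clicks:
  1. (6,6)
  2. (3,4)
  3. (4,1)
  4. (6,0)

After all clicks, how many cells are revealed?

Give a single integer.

Answer: 15

Derivation:
Click 1 (6,6) count=1: revealed 1 new [(6,6)] -> total=1
Click 2 (3,4) count=1: revealed 1 new [(3,4)] -> total=2
Click 3 (4,1) count=0: revealed 12 new [(3,0) (3,1) (3,2) (3,3) (4,0) (4,1) (4,2) (4,3) (5,0) (5,1) (5,2) (5,3)] -> total=14
Click 4 (6,0) count=1: revealed 1 new [(6,0)] -> total=15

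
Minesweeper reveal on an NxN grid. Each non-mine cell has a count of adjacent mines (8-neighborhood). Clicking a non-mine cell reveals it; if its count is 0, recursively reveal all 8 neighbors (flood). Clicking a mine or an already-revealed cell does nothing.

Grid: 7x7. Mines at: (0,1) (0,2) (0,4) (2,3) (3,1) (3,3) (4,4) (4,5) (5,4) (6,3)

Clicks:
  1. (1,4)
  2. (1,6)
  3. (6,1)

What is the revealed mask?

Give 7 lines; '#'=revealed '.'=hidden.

Answer: .....##
....###
....###
....###
###....
###....
###....

Derivation:
Click 1 (1,4) count=2: revealed 1 new [(1,4)] -> total=1
Click 2 (1,6) count=0: revealed 10 new [(0,5) (0,6) (1,5) (1,6) (2,4) (2,5) (2,6) (3,4) (3,5) (3,6)] -> total=11
Click 3 (6,1) count=0: revealed 9 new [(4,0) (4,1) (4,2) (5,0) (5,1) (5,2) (6,0) (6,1) (6,2)] -> total=20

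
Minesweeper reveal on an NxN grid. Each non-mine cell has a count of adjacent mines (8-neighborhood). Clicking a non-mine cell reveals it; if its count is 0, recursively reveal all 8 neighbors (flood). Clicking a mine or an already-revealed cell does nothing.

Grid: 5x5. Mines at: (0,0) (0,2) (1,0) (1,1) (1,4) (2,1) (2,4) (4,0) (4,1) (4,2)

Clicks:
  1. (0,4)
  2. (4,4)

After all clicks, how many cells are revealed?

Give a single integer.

Answer: 5

Derivation:
Click 1 (0,4) count=1: revealed 1 new [(0,4)] -> total=1
Click 2 (4,4) count=0: revealed 4 new [(3,3) (3,4) (4,3) (4,4)] -> total=5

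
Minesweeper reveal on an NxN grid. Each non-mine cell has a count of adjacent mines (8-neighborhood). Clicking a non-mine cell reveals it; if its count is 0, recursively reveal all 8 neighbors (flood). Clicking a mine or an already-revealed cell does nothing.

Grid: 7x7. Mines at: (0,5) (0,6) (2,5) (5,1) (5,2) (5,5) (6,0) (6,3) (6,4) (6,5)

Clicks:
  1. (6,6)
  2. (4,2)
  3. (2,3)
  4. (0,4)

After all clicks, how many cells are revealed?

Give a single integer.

Click 1 (6,6) count=2: revealed 1 new [(6,6)] -> total=1
Click 2 (4,2) count=2: revealed 1 new [(4,2)] -> total=2
Click 3 (2,3) count=0: revealed 24 new [(0,0) (0,1) (0,2) (0,3) (0,4) (1,0) (1,1) (1,2) (1,3) (1,4) (2,0) (2,1) (2,2) (2,3) (2,4) (3,0) (3,1) (3,2) (3,3) (3,4) (4,0) (4,1) (4,3) (4,4)] -> total=26
Click 4 (0,4) count=1: revealed 0 new [(none)] -> total=26

Answer: 26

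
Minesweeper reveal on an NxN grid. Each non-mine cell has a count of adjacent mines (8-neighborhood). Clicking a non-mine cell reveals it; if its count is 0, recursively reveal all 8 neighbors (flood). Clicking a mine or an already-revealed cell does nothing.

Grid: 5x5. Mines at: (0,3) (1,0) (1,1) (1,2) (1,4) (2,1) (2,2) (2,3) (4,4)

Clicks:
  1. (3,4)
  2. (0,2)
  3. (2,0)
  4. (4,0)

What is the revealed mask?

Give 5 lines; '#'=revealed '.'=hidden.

Click 1 (3,4) count=2: revealed 1 new [(3,4)] -> total=1
Click 2 (0,2) count=3: revealed 1 new [(0,2)] -> total=2
Click 3 (2,0) count=3: revealed 1 new [(2,0)] -> total=3
Click 4 (4,0) count=0: revealed 8 new [(3,0) (3,1) (3,2) (3,3) (4,0) (4,1) (4,2) (4,3)] -> total=11

Answer: ..#..
.....
#....
#####
####.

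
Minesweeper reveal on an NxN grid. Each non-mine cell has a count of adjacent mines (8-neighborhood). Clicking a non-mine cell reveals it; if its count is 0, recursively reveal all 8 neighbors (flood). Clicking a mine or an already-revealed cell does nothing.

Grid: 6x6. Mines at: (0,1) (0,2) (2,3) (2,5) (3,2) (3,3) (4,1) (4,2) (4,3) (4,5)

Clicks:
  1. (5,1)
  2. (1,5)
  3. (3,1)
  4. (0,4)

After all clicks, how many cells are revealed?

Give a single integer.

Answer: 8

Derivation:
Click 1 (5,1) count=2: revealed 1 new [(5,1)] -> total=1
Click 2 (1,5) count=1: revealed 1 new [(1,5)] -> total=2
Click 3 (3,1) count=3: revealed 1 new [(3,1)] -> total=3
Click 4 (0,4) count=0: revealed 5 new [(0,3) (0,4) (0,5) (1,3) (1,4)] -> total=8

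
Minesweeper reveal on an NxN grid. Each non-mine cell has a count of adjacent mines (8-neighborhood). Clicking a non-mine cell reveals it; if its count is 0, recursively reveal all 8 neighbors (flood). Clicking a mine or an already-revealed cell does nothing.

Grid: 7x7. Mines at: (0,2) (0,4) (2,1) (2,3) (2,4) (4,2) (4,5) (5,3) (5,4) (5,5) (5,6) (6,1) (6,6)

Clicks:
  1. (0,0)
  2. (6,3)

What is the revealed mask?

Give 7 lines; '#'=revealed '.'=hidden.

Answer: ##.....
##.....
.......
.......
.......
.......
...#...

Derivation:
Click 1 (0,0) count=0: revealed 4 new [(0,0) (0,1) (1,0) (1,1)] -> total=4
Click 2 (6,3) count=2: revealed 1 new [(6,3)] -> total=5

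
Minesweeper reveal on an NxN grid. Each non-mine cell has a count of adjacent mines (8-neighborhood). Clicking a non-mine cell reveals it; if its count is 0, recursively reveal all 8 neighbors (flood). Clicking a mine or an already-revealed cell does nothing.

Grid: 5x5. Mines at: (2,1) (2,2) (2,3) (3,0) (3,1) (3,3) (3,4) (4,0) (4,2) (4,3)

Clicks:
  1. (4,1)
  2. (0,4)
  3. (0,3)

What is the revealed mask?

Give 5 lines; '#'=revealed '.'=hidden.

Answer: #####
#####
.....
.....
.#...

Derivation:
Click 1 (4,1) count=4: revealed 1 new [(4,1)] -> total=1
Click 2 (0,4) count=0: revealed 10 new [(0,0) (0,1) (0,2) (0,3) (0,4) (1,0) (1,1) (1,2) (1,3) (1,4)] -> total=11
Click 3 (0,3) count=0: revealed 0 new [(none)] -> total=11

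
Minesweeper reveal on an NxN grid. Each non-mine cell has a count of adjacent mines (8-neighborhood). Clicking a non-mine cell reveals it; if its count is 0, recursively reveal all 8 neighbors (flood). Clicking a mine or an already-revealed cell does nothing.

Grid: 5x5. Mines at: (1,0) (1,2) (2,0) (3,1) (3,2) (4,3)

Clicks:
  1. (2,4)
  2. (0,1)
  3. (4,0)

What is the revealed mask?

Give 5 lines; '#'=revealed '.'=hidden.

Click 1 (2,4) count=0: revealed 8 new [(0,3) (0,4) (1,3) (1,4) (2,3) (2,4) (3,3) (3,4)] -> total=8
Click 2 (0,1) count=2: revealed 1 new [(0,1)] -> total=9
Click 3 (4,0) count=1: revealed 1 new [(4,0)] -> total=10

Answer: .#.##
...##
...##
...##
#....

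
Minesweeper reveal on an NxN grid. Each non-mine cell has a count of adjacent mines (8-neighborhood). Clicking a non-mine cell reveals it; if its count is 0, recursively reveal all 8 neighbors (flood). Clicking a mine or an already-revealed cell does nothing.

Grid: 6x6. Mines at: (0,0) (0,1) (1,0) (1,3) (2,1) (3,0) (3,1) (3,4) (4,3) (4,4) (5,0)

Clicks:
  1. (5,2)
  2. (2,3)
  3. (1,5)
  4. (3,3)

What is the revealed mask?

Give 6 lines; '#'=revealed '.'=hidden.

Answer: ....##
....##
...###
...#..
......
..#...

Derivation:
Click 1 (5,2) count=1: revealed 1 new [(5,2)] -> total=1
Click 2 (2,3) count=2: revealed 1 new [(2,3)] -> total=2
Click 3 (1,5) count=0: revealed 6 new [(0,4) (0,5) (1,4) (1,5) (2,4) (2,5)] -> total=8
Click 4 (3,3) count=3: revealed 1 new [(3,3)] -> total=9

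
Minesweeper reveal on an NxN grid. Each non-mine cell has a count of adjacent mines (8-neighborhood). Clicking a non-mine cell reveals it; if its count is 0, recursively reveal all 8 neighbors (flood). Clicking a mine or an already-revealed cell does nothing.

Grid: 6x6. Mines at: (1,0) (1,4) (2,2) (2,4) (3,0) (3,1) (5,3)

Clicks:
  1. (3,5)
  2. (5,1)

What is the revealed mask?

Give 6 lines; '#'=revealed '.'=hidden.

Answer: ......
......
......
.....#
###...
###...

Derivation:
Click 1 (3,5) count=1: revealed 1 new [(3,5)] -> total=1
Click 2 (5,1) count=0: revealed 6 new [(4,0) (4,1) (4,2) (5,0) (5,1) (5,2)] -> total=7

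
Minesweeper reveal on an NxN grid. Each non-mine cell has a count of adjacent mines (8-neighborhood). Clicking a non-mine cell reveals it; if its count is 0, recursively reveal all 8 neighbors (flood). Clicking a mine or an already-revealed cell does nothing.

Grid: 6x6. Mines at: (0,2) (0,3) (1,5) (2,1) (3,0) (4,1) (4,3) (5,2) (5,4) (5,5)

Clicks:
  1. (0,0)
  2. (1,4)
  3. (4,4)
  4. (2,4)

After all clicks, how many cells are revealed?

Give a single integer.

Click 1 (0,0) count=0: revealed 4 new [(0,0) (0,1) (1,0) (1,1)] -> total=4
Click 2 (1,4) count=2: revealed 1 new [(1,4)] -> total=5
Click 3 (4,4) count=3: revealed 1 new [(4,4)] -> total=6
Click 4 (2,4) count=1: revealed 1 new [(2,4)] -> total=7

Answer: 7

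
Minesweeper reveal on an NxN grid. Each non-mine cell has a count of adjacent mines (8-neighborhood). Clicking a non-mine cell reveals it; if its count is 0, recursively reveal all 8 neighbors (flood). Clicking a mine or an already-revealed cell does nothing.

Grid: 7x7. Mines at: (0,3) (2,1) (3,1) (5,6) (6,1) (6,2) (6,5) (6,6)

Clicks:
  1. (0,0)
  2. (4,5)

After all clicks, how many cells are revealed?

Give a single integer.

Click 1 (0,0) count=0: revealed 6 new [(0,0) (0,1) (0,2) (1,0) (1,1) (1,2)] -> total=6
Click 2 (4,5) count=1: revealed 1 new [(4,5)] -> total=7

Answer: 7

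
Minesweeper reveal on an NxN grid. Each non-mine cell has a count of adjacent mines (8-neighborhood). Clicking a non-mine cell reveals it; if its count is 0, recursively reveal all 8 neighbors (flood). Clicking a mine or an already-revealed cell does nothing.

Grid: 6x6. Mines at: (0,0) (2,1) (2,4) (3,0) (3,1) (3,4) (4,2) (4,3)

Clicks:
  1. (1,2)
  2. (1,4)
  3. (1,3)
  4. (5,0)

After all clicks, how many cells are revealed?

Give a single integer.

Click 1 (1,2) count=1: revealed 1 new [(1,2)] -> total=1
Click 2 (1,4) count=1: revealed 1 new [(1,4)] -> total=2
Click 3 (1,3) count=1: revealed 1 new [(1,3)] -> total=3
Click 4 (5,0) count=0: revealed 4 new [(4,0) (4,1) (5,0) (5,1)] -> total=7

Answer: 7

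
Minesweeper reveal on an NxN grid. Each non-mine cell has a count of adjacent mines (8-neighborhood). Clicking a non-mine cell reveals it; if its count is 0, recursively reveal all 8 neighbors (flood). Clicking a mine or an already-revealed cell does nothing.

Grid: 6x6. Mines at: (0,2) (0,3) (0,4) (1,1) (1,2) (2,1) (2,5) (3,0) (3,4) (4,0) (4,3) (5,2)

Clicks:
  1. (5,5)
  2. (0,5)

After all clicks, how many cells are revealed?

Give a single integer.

Answer: 5

Derivation:
Click 1 (5,5) count=0: revealed 4 new [(4,4) (4,5) (5,4) (5,5)] -> total=4
Click 2 (0,5) count=1: revealed 1 new [(0,5)] -> total=5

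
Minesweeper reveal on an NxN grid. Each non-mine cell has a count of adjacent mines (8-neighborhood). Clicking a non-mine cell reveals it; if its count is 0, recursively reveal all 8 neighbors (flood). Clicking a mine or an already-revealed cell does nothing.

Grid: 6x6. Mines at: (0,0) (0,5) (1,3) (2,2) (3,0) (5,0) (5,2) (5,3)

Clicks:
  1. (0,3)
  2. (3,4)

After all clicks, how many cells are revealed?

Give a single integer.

Answer: 14

Derivation:
Click 1 (0,3) count=1: revealed 1 new [(0,3)] -> total=1
Click 2 (3,4) count=0: revealed 13 new [(1,4) (1,5) (2,3) (2,4) (2,5) (3,3) (3,4) (3,5) (4,3) (4,4) (4,5) (5,4) (5,5)] -> total=14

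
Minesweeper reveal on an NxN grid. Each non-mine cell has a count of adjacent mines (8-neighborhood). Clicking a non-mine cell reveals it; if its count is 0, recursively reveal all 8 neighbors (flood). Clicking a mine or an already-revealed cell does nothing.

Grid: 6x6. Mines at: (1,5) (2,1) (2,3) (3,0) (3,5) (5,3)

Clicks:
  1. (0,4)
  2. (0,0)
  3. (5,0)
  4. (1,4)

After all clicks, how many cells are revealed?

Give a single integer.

Click 1 (0,4) count=1: revealed 1 new [(0,4)] -> total=1
Click 2 (0,0) count=0: revealed 9 new [(0,0) (0,1) (0,2) (0,3) (1,0) (1,1) (1,2) (1,3) (1,4)] -> total=10
Click 3 (5,0) count=0: revealed 6 new [(4,0) (4,1) (4,2) (5,0) (5,1) (5,2)] -> total=16
Click 4 (1,4) count=2: revealed 0 new [(none)] -> total=16

Answer: 16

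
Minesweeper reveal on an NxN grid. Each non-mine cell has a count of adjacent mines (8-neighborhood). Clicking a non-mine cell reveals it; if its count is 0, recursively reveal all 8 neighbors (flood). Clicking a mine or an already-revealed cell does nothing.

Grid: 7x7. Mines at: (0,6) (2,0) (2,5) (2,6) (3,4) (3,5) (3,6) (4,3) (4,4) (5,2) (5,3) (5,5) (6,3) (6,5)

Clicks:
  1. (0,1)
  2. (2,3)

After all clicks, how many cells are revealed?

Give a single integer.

Answer: 19

Derivation:
Click 1 (0,1) count=0: revealed 19 new [(0,0) (0,1) (0,2) (0,3) (0,4) (0,5) (1,0) (1,1) (1,2) (1,3) (1,4) (1,5) (2,1) (2,2) (2,3) (2,4) (3,1) (3,2) (3,3)] -> total=19
Click 2 (2,3) count=1: revealed 0 new [(none)] -> total=19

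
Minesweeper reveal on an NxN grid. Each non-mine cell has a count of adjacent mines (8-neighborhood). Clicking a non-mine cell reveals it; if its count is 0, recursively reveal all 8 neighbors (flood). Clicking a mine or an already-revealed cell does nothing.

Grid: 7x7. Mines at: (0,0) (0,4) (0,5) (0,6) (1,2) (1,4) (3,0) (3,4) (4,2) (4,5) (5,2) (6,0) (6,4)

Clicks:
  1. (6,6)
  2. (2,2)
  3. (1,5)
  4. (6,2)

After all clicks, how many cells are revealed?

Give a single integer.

Answer: 7

Derivation:
Click 1 (6,6) count=0: revealed 4 new [(5,5) (5,6) (6,5) (6,6)] -> total=4
Click 2 (2,2) count=1: revealed 1 new [(2,2)] -> total=5
Click 3 (1,5) count=4: revealed 1 new [(1,5)] -> total=6
Click 4 (6,2) count=1: revealed 1 new [(6,2)] -> total=7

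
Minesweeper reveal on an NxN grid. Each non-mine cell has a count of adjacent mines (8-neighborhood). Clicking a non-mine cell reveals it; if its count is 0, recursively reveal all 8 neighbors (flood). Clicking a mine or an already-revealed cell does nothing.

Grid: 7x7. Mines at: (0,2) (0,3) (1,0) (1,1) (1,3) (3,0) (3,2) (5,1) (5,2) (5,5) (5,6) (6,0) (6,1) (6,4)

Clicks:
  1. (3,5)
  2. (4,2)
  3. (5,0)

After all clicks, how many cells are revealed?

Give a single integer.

Answer: 20

Derivation:
Click 1 (3,5) count=0: revealed 18 new [(0,4) (0,5) (0,6) (1,4) (1,5) (1,6) (2,3) (2,4) (2,5) (2,6) (3,3) (3,4) (3,5) (3,6) (4,3) (4,4) (4,5) (4,6)] -> total=18
Click 2 (4,2) count=3: revealed 1 new [(4,2)] -> total=19
Click 3 (5,0) count=3: revealed 1 new [(5,0)] -> total=20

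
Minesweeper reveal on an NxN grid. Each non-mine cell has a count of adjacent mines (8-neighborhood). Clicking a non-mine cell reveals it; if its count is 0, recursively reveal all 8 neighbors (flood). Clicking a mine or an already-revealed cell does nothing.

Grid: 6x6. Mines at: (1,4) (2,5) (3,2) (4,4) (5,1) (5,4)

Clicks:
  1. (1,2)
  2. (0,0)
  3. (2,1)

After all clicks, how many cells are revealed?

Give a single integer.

Click 1 (1,2) count=0: revealed 16 new [(0,0) (0,1) (0,2) (0,3) (1,0) (1,1) (1,2) (1,3) (2,0) (2,1) (2,2) (2,3) (3,0) (3,1) (4,0) (4,1)] -> total=16
Click 2 (0,0) count=0: revealed 0 new [(none)] -> total=16
Click 3 (2,1) count=1: revealed 0 new [(none)] -> total=16

Answer: 16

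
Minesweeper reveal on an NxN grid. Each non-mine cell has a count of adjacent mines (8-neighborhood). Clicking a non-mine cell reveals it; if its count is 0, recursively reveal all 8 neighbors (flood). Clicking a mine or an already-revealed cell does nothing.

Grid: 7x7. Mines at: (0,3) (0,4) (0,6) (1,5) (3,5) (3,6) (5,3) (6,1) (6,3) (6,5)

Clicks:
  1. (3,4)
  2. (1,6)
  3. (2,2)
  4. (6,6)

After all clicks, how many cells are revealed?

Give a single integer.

Answer: 28

Derivation:
Click 1 (3,4) count=1: revealed 1 new [(3,4)] -> total=1
Click 2 (1,6) count=2: revealed 1 new [(1,6)] -> total=2
Click 3 (2,2) count=0: revealed 25 new [(0,0) (0,1) (0,2) (1,0) (1,1) (1,2) (1,3) (1,4) (2,0) (2,1) (2,2) (2,3) (2,4) (3,0) (3,1) (3,2) (3,3) (4,0) (4,1) (4,2) (4,3) (4,4) (5,0) (5,1) (5,2)] -> total=27
Click 4 (6,6) count=1: revealed 1 new [(6,6)] -> total=28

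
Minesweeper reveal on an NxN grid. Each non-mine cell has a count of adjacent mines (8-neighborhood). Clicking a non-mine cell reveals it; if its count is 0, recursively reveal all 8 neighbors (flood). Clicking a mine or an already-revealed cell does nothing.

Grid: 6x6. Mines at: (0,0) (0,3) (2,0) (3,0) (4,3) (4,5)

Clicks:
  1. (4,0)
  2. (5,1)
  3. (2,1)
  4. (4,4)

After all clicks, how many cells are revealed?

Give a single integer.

Answer: 8

Derivation:
Click 1 (4,0) count=1: revealed 1 new [(4,0)] -> total=1
Click 2 (5,1) count=0: revealed 5 new [(4,1) (4,2) (5,0) (5,1) (5,2)] -> total=6
Click 3 (2,1) count=2: revealed 1 new [(2,1)] -> total=7
Click 4 (4,4) count=2: revealed 1 new [(4,4)] -> total=8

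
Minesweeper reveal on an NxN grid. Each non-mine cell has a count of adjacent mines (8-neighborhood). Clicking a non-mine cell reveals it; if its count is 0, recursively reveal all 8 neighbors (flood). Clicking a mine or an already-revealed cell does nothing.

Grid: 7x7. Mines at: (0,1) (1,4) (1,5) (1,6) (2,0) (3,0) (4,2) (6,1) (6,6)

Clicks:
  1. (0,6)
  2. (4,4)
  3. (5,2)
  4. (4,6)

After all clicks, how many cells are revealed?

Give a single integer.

Click 1 (0,6) count=2: revealed 1 new [(0,6)] -> total=1
Click 2 (4,4) count=0: revealed 21 new [(2,3) (2,4) (2,5) (2,6) (3,3) (3,4) (3,5) (3,6) (4,3) (4,4) (4,5) (4,6) (5,2) (5,3) (5,4) (5,5) (5,6) (6,2) (6,3) (6,4) (6,5)] -> total=22
Click 3 (5,2) count=2: revealed 0 new [(none)] -> total=22
Click 4 (4,6) count=0: revealed 0 new [(none)] -> total=22

Answer: 22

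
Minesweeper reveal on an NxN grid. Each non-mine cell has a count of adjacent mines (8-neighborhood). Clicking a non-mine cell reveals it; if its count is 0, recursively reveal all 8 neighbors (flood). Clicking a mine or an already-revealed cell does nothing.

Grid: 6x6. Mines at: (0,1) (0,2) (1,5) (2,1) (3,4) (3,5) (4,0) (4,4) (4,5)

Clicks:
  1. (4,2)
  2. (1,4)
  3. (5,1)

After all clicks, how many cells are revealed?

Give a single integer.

Answer: 10

Derivation:
Click 1 (4,2) count=0: revealed 9 new [(3,1) (3,2) (3,3) (4,1) (4,2) (4,3) (5,1) (5,2) (5,3)] -> total=9
Click 2 (1,4) count=1: revealed 1 new [(1,4)] -> total=10
Click 3 (5,1) count=1: revealed 0 new [(none)] -> total=10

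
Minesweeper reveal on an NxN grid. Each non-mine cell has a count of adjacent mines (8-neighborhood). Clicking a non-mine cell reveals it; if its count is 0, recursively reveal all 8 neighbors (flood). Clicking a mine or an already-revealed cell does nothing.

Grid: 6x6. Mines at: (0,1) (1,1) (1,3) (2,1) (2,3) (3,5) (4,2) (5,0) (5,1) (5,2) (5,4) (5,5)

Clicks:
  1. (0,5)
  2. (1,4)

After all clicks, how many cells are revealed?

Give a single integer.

Answer: 6

Derivation:
Click 1 (0,5) count=0: revealed 6 new [(0,4) (0,5) (1,4) (1,5) (2,4) (2,5)] -> total=6
Click 2 (1,4) count=2: revealed 0 new [(none)] -> total=6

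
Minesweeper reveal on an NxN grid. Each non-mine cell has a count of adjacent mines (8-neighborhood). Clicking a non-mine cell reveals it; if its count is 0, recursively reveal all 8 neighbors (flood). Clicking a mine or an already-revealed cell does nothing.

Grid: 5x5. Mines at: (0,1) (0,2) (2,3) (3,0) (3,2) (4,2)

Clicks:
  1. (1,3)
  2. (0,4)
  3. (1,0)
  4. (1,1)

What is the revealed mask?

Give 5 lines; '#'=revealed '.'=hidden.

Answer: ...##
##.##
.....
.....
.....

Derivation:
Click 1 (1,3) count=2: revealed 1 new [(1,3)] -> total=1
Click 2 (0,4) count=0: revealed 3 new [(0,3) (0,4) (1,4)] -> total=4
Click 3 (1,0) count=1: revealed 1 new [(1,0)] -> total=5
Click 4 (1,1) count=2: revealed 1 new [(1,1)] -> total=6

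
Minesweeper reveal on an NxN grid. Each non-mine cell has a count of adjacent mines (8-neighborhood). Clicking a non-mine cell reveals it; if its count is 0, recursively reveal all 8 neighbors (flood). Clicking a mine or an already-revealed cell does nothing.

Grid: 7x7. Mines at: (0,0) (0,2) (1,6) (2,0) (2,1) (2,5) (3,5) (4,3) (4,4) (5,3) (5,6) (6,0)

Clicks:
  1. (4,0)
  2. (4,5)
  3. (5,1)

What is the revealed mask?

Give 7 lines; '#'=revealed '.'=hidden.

Click 1 (4,0) count=0: revealed 9 new [(3,0) (3,1) (3,2) (4,0) (4,1) (4,2) (5,0) (5,1) (5,2)] -> total=9
Click 2 (4,5) count=3: revealed 1 new [(4,5)] -> total=10
Click 3 (5,1) count=1: revealed 0 new [(none)] -> total=10

Answer: .......
.......
.......
###....
###..#.
###....
.......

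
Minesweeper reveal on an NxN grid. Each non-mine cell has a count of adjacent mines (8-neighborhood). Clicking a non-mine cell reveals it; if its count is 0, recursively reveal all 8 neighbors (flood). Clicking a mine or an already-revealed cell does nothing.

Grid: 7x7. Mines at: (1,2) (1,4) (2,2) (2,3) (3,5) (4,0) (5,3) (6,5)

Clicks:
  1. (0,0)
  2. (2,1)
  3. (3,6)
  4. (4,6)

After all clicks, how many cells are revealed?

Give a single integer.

Answer: 10

Derivation:
Click 1 (0,0) count=0: revealed 8 new [(0,0) (0,1) (1,0) (1,1) (2,0) (2,1) (3,0) (3,1)] -> total=8
Click 2 (2,1) count=2: revealed 0 new [(none)] -> total=8
Click 3 (3,6) count=1: revealed 1 new [(3,6)] -> total=9
Click 4 (4,6) count=1: revealed 1 new [(4,6)] -> total=10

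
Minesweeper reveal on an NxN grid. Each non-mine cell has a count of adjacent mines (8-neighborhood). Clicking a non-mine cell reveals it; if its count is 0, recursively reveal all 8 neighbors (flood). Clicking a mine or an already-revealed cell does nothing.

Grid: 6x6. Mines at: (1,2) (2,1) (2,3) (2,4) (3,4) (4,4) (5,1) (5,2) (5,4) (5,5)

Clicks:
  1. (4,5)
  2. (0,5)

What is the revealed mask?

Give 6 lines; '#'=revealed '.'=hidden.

Answer: ...###
...###
......
......
.....#
......

Derivation:
Click 1 (4,5) count=4: revealed 1 new [(4,5)] -> total=1
Click 2 (0,5) count=0: revealed 6 new [(0,3) (0,4) (0,5) (1,3) (1,4) (1,5)] -> total=7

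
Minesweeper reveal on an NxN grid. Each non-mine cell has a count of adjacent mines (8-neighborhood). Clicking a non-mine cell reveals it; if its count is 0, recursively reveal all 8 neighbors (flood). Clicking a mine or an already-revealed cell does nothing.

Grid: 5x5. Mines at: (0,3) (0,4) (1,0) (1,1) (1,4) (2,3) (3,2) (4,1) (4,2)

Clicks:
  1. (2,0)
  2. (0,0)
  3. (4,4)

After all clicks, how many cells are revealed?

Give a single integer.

Answer: 6

Derivation:
Click 1 (2,0) count=2: revealed 1 new [(2,0)] -> total=1
Click 2 (0,0) count=2: revealed 1 new [(0,0)] -> total=2
Click 3 (4,4) count=0: revealed 4 new [(3,3) (3,4) (4,3) (4,4)] -> total=6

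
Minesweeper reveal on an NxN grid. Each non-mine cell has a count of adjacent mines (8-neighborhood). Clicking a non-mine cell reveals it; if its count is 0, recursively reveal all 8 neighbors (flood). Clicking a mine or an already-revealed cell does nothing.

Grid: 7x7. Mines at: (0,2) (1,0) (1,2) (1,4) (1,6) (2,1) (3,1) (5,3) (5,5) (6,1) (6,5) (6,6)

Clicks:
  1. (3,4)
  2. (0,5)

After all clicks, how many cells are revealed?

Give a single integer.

Answer: 16

Derivation:
Click 1 (3,4) count=0: revealed 15 new [(2,2) (2,3) (2,4) (2,5) (2,6) (3,2) (3,3) (3,4) (3,5) (3,6) (4,2) (4,3) (4,4) (4,5) (4,6)] -> total=15
Click 2 (0,5) count=2: revealed 1 new [(0,5)] -> total=16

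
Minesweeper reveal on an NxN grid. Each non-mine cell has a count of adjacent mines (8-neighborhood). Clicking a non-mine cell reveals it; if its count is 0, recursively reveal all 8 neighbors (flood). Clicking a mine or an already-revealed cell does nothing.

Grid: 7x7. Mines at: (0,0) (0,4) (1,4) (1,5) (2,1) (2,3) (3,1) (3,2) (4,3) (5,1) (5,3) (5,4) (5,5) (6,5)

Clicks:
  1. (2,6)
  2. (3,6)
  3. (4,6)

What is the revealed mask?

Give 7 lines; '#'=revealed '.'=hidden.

Click 1 (2,6) count=1: revealed 1 new [(2,6)] -> total=1
Click 2 (3,6) count=0: revealed 8 new [(2,4) (2,5) (3,4) (3,5) (3,6) (4,4) (4,5) (4,6)] -> total=9
Click 3 (4,6) count=1: revealed 0 new [(none)] -> total=9

Answer: .......
.......
....###
....###
....###
.......
.......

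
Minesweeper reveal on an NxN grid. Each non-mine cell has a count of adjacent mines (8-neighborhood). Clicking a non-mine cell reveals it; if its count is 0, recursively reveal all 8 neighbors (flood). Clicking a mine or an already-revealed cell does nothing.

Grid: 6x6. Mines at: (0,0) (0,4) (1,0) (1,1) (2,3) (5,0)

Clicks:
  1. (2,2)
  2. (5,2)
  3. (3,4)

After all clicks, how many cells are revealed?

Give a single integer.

Answer: 24

Derivation:
Click 1 (2,2) count=2: revealed 1 new [(2,2)] -> total=1
Click 2 (5,2) count=0: revealed 23 new [(1,4) (1,5) (2,0) (2,1) (2,4) (2,5) (3,0) (3,1) (3,2) (3,3) (3,4) (3,5) (4,0) (4,1) (4,2) (4,3) (4,4) (4,5) (5,1) (5,2) (5,3) (5,4) (5,5)] -> total=24
Click 3 (3,4) count=1: revealed 0 new [(none)] -> total=24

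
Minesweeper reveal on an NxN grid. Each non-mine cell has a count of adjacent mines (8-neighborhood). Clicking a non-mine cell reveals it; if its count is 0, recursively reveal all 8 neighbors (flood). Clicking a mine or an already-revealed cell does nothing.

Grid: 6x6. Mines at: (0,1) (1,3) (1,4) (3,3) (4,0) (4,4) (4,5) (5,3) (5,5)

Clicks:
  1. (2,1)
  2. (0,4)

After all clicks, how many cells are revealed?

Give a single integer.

Answer: 10

Derivation:
Click 1 (2,1) count=0: revealed 9 new [(1,0) (1,1) (1,2) (2,0) (2,1) (2,2) (3,0) (3,1) (3,2)] -> total=9
Click 2 (0,4) count=2: revealed 1 new [(0,4)] -> total=10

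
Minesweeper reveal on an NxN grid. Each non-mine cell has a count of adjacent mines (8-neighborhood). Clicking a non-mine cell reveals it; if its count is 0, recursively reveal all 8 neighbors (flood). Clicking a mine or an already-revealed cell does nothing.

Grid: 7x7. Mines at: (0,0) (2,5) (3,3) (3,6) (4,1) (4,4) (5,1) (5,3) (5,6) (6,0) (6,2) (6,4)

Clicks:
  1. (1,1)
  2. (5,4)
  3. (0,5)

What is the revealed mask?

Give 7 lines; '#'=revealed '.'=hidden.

Click 1 (1,1) count=1: revealed 1 new [(1,1)] -> total=1
Click 2 (5,4) count=3: revealed 1 new [(5,4)] -> total=2
Click 3 (0,5) count=0: revealed 20 new [(0,1) (0,2) (0,3) (0,4) (0,5) (0,6) (1,0) (1,2) (1,3) (1,4) (1,5) (1,6) (2,0) (2,1) (2,2) (2,3) (2,4) (3,0) (3,1) (3,2)] -> total=22

Answer: .######
#######
#####..
###....
.......
....#..
.......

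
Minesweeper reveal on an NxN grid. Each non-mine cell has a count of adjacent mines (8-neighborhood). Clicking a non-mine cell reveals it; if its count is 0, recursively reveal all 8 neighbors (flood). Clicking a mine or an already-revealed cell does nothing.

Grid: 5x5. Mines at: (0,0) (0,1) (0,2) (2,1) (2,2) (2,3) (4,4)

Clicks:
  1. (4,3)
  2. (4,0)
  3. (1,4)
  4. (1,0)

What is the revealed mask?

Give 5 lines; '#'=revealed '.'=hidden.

Answer: .....
#...#
.....
####.
####.

Derivation:
Click 1 (4,3) count=1: revealed 1 new [(4,3)] -> total=1
Click 2 (4,0) count=0: revealed 7 new [(3,0) (3,1) (3,2) (3,3) (4,0) (4,1) (4,2)] -> total=8
Click 3 (1,4) count=1: revealed 1 new [(1,4)] -> total=9
Click 4 (1,0) count=3: revealed 1 new [(1,0)] -> total=10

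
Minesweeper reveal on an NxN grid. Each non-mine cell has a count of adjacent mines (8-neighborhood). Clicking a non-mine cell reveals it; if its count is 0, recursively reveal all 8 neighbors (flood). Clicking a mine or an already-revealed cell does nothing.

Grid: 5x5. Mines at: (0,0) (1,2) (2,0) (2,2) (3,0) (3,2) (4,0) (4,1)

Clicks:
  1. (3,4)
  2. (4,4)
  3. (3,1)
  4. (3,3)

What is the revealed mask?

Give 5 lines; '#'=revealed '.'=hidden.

Click 1 (3,4) count=0: revealed 10 new [(0,3) (0,4) (1,3) (1,4) (2,3) (2,4) (3,3) (3,4) (4,3) (4,4)] -> total=10
Click 2 (4,4) count=0: revealed 0 new [(none)] -> total=10
Click 3 (3,1) count=6: revealed 1 new [(3,1)] -> total=11
Click 4 (3,3) count=2: revealed 0 new [(none)] -> total=11

Answer: ...##
...##
...##
.#.##
...##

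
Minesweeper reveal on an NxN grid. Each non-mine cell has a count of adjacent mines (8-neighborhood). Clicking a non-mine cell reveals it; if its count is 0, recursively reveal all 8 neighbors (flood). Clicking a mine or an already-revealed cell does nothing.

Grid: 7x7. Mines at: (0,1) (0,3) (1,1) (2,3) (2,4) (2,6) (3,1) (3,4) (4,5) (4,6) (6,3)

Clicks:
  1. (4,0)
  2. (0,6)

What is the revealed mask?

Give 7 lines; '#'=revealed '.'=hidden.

Click 1 (4,0) count=1: revealed 1 new [(4,0)] -> total=1
Click 2 (0,6) count=0: revealed 6 new [(0,4) (0,5) (0,6) (1,4) (1,5) (1,6)] -> total=7

Answer: ....###
....###
.......
.......
#......
.......
.......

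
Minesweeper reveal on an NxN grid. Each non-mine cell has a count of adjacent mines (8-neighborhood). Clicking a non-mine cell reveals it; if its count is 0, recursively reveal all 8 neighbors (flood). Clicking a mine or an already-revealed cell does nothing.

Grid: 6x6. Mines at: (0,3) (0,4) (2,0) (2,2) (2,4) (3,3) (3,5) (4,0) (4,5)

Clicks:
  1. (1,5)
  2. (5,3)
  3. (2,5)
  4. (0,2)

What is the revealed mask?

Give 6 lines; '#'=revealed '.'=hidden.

Click 1 (1,5) count=2: revealed 1 new [(1,5)] -> total=1
Click 2 (5,3) count=0: revealed 8 new [(4,1) (4,2) (4,3) (4,4) (5,1) (5,2) (5,3) (5,4)] -> total=9
Click 3 (2,5) count=2: revealed 1 new [(2,5)] -> total=10
Click 4 (0,2) count=1: revealed 1 new [(0,2)] -> total=11

Answer: ..#...
.....#
.....#
......
.####.
.####.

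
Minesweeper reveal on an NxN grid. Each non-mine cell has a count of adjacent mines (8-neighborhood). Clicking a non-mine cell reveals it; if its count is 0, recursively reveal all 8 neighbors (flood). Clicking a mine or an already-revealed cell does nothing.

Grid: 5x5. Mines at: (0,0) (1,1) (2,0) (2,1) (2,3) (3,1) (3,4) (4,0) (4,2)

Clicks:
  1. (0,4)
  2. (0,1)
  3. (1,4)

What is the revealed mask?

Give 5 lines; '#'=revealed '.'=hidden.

Click 1 (0,4) count=0: revealed 6 new [(0,2) (0,3) (0,4) (1,2) (1,3) (1,4)] -> total=6
Click 2 (0,1) count=2: revealed 1 new [(0,1)] -> total=7
Click 3 (1,4) count=1: revealed 0 new [(none)] -> total=7

Answer: .####
..###
.....
.....
.....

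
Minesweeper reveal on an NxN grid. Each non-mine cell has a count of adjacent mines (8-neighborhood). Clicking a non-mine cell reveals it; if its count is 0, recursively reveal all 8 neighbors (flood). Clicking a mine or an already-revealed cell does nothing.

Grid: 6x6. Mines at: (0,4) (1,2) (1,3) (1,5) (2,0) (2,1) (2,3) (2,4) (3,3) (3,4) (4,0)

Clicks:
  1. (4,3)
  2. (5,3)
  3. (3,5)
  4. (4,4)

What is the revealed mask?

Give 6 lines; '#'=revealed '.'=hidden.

Answer: ......
......
......
.....#
.#####
.#####

Derivation:
Click 1 (4,3) count=2: revealed 1 new [(4,3)] -> total=1
Click 2 (5,3) count=0: revealed 9 new [(4,1) (4,2) (4,4) (4,5) (5,1) (5,2) (5,3) (5,4) (5,5)] -> total=10
Click 3 (3,5) count=2: revealed 1 new [(3,5)] -> total=11
Click 4 (4,4) count=2: revealed 0 new [(none)] -> total=11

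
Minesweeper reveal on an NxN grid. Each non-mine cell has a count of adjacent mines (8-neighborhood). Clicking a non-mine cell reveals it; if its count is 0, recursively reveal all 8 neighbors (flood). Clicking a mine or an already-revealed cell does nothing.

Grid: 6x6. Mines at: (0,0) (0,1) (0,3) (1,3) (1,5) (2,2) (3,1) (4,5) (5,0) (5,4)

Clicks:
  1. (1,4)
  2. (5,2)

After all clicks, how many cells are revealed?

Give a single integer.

Answer: 7

Derivation:
Click 1 (1,4) count=3: revealed 1 new [(1,4)] -> total=1
Click 2 (5,2) count=0: revealed 6 new [(4,1) (4,2) (4,3) (5,1) (5,2) (5,3)] -> total=7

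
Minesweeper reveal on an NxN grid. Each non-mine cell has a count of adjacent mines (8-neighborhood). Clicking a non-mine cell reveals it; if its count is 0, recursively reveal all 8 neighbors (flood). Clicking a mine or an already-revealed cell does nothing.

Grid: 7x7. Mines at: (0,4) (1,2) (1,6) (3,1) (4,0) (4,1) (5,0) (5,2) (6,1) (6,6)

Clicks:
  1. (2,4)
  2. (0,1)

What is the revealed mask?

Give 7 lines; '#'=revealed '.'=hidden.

Click 1 (2,4) count=0: revealed 25 new [(1,3) (1,4) (1,5) (2,2) (2,3) (2,4) (2,5) (2,6) (3,2) (3,3) (3,4) (3,5) (3,6) (4,2) (4,3) (4,4) (4,5) (4,6) (5,3) (5,4) (5,5) (5,6) (6,3) (6,4) (6,5)] -> total=25
Click 2 (0,1) count=1: revealed 1 new [(0,1)] -> total=26

Answer: .#.....
...###.
..#####
..#####
..#####
...####
...###.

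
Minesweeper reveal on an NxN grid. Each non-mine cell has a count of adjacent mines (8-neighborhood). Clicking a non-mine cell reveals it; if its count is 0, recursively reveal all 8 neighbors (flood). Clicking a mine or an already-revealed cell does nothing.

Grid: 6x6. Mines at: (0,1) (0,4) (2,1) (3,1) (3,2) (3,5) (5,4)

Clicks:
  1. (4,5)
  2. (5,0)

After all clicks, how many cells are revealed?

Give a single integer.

Click 1 (4,5) count=2: revealed 1 new [(4,5)] -> total=1
Click 2 (5,0) count=0: revealed 8 new [(4,0) (4,1) (4,2) (4,3) (5,0) (5,1) (5,2) (5,3)] -> total=9

Answer: 9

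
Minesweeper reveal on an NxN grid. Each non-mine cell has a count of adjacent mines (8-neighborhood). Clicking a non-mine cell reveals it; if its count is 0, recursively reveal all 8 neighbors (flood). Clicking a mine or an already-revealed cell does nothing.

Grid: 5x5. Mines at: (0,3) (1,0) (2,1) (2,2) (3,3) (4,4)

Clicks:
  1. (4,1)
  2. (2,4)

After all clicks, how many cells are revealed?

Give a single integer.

Click 1 (4,1) count=0: revealed 6 new [(3,0) (3,1) (3,2) (4,0) (4,1) (4,2)] -> total=6
Click 2 (2,4) count=1: revealed 1 new [(2,4)] -> total=7

Answer: 7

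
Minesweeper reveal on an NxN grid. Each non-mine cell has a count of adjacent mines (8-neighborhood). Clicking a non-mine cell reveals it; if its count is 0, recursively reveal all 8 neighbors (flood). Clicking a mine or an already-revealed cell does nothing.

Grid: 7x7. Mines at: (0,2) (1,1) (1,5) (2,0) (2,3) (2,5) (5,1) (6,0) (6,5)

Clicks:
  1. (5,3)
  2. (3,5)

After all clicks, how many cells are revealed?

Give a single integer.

Answer: 18

Derivation:
Click 1 (5,3) count=0: revealed 18 new [(3,2) (3,3) (3,4) (3,5) (3,6) (4,2) (4,3) (4,4) (4,5) (4,6) (5,2) (5,3) (5,4) (5,5) (5,6) (6,2) (6,3) (6,4)] -> total=18
Click 2 (3,5) count=1: revealed 0 new [(none)] -> total=18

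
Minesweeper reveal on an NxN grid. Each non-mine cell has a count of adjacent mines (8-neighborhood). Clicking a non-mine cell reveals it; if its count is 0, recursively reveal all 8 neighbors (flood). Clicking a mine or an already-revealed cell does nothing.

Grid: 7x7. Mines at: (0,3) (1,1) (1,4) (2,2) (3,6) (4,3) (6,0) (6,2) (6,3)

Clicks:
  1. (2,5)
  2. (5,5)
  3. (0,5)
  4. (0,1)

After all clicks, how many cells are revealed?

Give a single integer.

Click 1 (2,5) count=2: revealed 1 new [(2,5)] -> total=1
Click 2 (5,5) count=0: revealed 9 new [(4,4) (4,5) (4,6) (5,4) (5,5) (5,6) (6,4) (6,5) (6,6)] -> total=10
Click 3 (0,5) count=1: revealed 1 new [(0,5)] -> total=11
Click 4 (0,1) count=1: revealed 1 new [(0,1)] -> total=12

Answer: 12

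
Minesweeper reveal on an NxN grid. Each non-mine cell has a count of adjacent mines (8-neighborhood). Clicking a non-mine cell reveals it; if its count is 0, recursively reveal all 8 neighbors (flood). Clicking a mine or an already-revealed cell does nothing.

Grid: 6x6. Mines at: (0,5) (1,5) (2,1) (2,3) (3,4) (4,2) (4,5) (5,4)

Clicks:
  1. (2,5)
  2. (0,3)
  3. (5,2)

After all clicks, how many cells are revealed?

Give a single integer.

Click 1 (2,5) count=2: revealed 1 new [(2,5)] -> total=1
Click 2 (0,3) count=0: revealed 10 new [(0,0) (0,1) (0,2) (0,3) (0,4) (1,0) (1,1) (1,2) (1,3) (1,4)] -> total=11
Click 3 (5,2) count=1: revealed 1 new [(5,2)] -> total=12

Answer: 12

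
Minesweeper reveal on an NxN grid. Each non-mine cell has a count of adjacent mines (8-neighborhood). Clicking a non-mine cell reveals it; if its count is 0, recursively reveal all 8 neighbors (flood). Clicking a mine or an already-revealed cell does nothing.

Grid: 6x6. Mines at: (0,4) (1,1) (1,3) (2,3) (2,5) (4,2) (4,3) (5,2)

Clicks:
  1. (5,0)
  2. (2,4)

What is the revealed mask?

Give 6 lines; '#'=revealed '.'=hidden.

Answer: ......
......
##..#.
##....
##....
##....

Derivation:
Click 1 (5,0) count=0: revealed 8 new [(2,0) (2,1) (3,0) (3,1) (4,0) (4,1) (5,0) (5,1)] -> total=8
Click 2 (2,4) count=3: revealed 1 new [(2,4)] -> total=9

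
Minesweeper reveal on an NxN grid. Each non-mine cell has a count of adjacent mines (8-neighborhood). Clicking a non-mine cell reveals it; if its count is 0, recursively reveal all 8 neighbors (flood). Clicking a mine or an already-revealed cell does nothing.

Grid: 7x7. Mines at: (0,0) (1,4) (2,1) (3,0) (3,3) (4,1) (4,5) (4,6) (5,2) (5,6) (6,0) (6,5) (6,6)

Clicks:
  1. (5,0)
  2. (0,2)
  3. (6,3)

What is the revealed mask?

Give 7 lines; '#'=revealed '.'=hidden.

Click 1 (5,0) count=2: revealed 1 new [(5,0)] -> total=1
Click 2 (0,2) count=0: revealed 6 new [(0,1) (0,2) (0,3) (1,1) (1,2) (1,3)] -> total=7
Click 3 (6,3) count=1: revealed 1 new [(6,3)] -> total=8

Answer: .###...
.###...
.......
.......
.......
#......
...#...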